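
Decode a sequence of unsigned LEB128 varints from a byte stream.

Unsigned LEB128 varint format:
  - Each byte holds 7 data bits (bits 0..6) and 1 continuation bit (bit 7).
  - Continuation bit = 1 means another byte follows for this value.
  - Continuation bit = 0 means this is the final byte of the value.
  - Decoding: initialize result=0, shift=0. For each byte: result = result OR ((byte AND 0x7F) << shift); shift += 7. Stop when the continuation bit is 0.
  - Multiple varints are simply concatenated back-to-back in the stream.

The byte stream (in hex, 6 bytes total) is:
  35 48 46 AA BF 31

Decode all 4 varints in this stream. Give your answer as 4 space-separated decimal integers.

Answer: 53 72 70 810922

Derivation:
  byte[0]=0x35 cont=0 payload=0x35=53: acc |= 53<<0 -> acc=53 shift=7 [end]
Varint 1: bytes[0:1] = 35 -> value 53 (1 byte(s))
  byte[1]=0x48 cont=0 payload=0x48=72: acc |= 72<<0 -> acc=72 shift=7 [end]
Varint 2: bytes[1:2] = 48 -> value 72 (1 byte(s))
  byte[2]=0x46 cont=0 payload=0x46=70: acc |= 70<<0 -> acc=70 shift=7 [end]
Varint 3: bytes[2:3] = 46 -> value 70 (1 byte(s))
  byte[3]=0xAA cont=1 payload=0x2A=42: acc |= 42<<0 -> acc=42 shift=7
  byte[4]=0xBF cont=1 payload=0x3F=63: acc |= 63<<7 -> acc=8106 shift=14
  byte[5]=0x31 cont=0 payload=0x31=49: acc |= 49<<14 -> acc=810922 shift=21 [end]
Varint 4: bytes[3:6] = AA BF 31 -> value 810922 (3 byte(s))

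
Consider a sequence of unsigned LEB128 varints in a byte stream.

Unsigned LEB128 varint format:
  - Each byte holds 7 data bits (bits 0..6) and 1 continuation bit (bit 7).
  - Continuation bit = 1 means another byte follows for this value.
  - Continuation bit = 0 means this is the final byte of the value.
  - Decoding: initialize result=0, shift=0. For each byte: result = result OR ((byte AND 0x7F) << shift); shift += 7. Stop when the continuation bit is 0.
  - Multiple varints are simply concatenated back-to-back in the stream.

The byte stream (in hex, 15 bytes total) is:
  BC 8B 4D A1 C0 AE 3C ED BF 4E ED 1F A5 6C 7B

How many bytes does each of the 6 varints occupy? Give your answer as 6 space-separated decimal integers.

  byte[0]=0xBC cont=1 payload=0x3C=60: acc |= 60<<0 -> acc=60 shift=7
  byte[1]=0x8B cont=1 payload=0x0B=11: acc |= 11<<7 -> acc=1468 shift=14
  byte[2]=0x4D cont=0 payload=0x4D=77: acc |= 77<<14 -> acc=1263036 shift=21 [end]
Varint 1: bytes[0:3] = BC 8B 4D -> value 1263036 (3 byte(s))
  byte[3]=0xA1 cont=1 payload=0x21=33: acc |= 33<<0 -> acc=33 shift=7
  byte[4]=0xC0 cont=1 payload=0x40=64: acc |= 64<<7 -> acc=8225 shift=14
  byte[5]=0xAE cont=1 payload=0x2E=46: acc |= 46<<14 -> acc=761889 shift=21
  byte[6]=0x3C cont=0 payload=0x3C=60: acc |= 60<<21 -> acc=126591009 shift=28 [end]
Varint 2: bytes[3:7] = A1 C0 AE 3C -> value 126591009 (4 byte(s))
  byte[7]=0xED cont=1 payload=0x6D=109: acc |= 109<<0 -> acc=109 shift=7
  byte[8]=0xBF cont=1 payload=0x3F=63: acc |= 63<<7 -> acc=8173 shift=14
  byte[9]=0x4E cont=0 payload=0x4E=78: acc |= 78<<14 -> acc=1286125 shift=21 [end]
Varint 3: bytes[7:10] = ED BF 4E -> value 1286125 (3 byte(s))
  byte[10]=0xED cont=1 payload=0x6D=109: acc |= 109<<0 -> acc=109 shift=7
  byte[11]=0x1F cont=0 payload=0x1F=31: acc |= 31<<7 -> acc=4077 shift=14 [end]
Varint 4: bytes[10:12] = ED 1F -> value 4077 (2 byte(s))
  byte[12]=0xA5 cont=1 payload=0x25=37: acc |= 37<<0 -> acc=37 shift=7
  byte[13]=0x6C cont=0 payload=0x6C=108: acc |= 108<<7 -> acc=13861 shift=14 [end]
Varint 5: bytes[12:14] = A5 6C -> value 13861 (2 byte(s))
  byte[14]=0x7B cont=0 payload=0x7B=123: acc |= 123<<0 -> acc=123 shift=7 [end]
Varint 6: bytes[14:15] = 7B -> value 123 (1 byte(s))

Answer: 3 4 3 2 2 1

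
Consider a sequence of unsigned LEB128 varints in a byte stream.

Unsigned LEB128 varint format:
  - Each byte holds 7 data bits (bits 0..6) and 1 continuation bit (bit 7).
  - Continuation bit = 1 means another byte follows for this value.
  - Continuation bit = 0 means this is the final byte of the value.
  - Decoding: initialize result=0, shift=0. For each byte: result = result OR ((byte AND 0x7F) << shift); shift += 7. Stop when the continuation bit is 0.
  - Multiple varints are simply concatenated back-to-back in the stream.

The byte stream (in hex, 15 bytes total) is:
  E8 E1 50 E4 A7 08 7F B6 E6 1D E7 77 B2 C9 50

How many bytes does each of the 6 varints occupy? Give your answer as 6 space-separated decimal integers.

  byte[0]=0xE8 cont=1 payload=0x68=104: acc |= 104<<0 -> acc=104 shift=7
  byte[1]=0xE1 cont=1 payload=0x61=97: acc |= 97<<7 -> acc=12520 shift=14
  byte[2]=0x50 cont=0 payload=0x50=80: acc |= 80<<14 -> acc=1323240 shift=21 [end]
Varint 1: bytes[0:3] = E8 E1 50 -> value 1323240 (3 byte(s))
  byte[3]=0xE4 cont=1 payload=0x64=100: acc |= 100<<0 -> acc=100 shift=7
  byte[4]=0xA7 cont=1 payload=0x27=39: acc |= 39<<7 -> acc=5092 shift=14
  byte[5]=0x08 cont=0 payload=0x08=8: acc |= 8<<14 -> acc=136164 shift=21 [end]
Varint 2: bytes[3:6] = E4 A7 08 -> value 136164 (3 byte(s))
  byte[6]=0x7F cont=0 payload=0x7F=127: acc |= 127<<0 -> acc=127 shift=7 [end]
Varint 3: bytes[6:7] = 7F -> value 127 (1 byte(s))
  byte[7]=0xB6 cont=1 payload=0x36=54: acc |= 54<<0 -> acc=54 shift=7
  byte[8]=0xE6 cont=1 payload=0x66=102: acc |= 102<<7 -> acc=13110 shift=14
  byte[9]=0x1D cont=0 payload=0x1D=29: acc |= 29<<14 -> acc=488246 shift=21 [end]
Varint 4: bytes[7:10] = B6 E6 1D -> value 488246 (3 byte(s))
  byte[10]=0xE7 cont=1 payload=0x67=103: acc |= 103<<0 -> acc=103 shift=7
  byte[11]=0x77 cont=0 payload=0x77=119: acc |= 119<<7 -> acc=15335 shift=14 [end]
Varint 5: bytes[10:12] = E7 77 -> value 15335 (2 byte(s))
  byte[12]=0xB2 cont=1 payload=0x32=50: acc |= 50<<0 -> acc=50 shift=7
  byte[13]=0xC9 cont=1 payload=0x49=73: acc |= 73<<7 -> acc=9394 shift=14
  byte[14]=0x50 cont=0 payload=0x50=80: acc |= 80<<14 -> acc=1320114 shift=21 [end]
Varint 6: bytes[12:15] = B2 C9 50 -> value 1320114 (3 byte(s))

Answer: 3 3 1 3 2 3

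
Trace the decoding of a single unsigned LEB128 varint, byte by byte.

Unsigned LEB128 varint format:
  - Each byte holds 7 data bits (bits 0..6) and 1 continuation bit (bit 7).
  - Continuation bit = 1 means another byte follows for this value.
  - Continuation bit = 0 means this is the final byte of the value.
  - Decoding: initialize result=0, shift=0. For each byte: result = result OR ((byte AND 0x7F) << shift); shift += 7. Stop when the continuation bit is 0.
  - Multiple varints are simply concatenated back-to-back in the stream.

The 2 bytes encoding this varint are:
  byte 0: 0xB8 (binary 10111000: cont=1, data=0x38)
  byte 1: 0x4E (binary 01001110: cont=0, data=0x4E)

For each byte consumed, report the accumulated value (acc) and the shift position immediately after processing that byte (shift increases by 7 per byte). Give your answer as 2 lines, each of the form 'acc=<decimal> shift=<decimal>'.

byte 0=0xB8: payload=0x38=56, contrib = 56<<0 = 56; acc -> 56, shift -> 7
byte 1=0x4E: payload=0x4E=78, contrib = 78<<7 = 9984; acc -> 10040, shift -> 14

Answer: acc=56 shift=7
acc=10040 shift=14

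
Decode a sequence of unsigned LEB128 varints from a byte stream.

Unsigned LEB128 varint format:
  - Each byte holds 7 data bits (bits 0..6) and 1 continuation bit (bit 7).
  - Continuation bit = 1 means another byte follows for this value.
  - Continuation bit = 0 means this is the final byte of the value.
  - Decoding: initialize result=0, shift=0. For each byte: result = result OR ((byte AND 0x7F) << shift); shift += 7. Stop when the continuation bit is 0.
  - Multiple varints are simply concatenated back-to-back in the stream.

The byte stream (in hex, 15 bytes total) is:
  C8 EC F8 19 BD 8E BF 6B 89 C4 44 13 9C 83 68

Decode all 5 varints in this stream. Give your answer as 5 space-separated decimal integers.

  byte[0]=0xC8 cont=1 payload=0x48=72: acc |= 72<<0 -> acc=72 shift=7
  byte[1]=0xEC cont=1 payload=0x6C=108: acc |= 108<<7 -> acc=13896 shift=14
  byte[2]=0xF8 cont=1 payload=0x78=120: acc |= 120<<14 -> acc=1979976 shift=21
  byte[3]=0x19 cont=0 payload=0x19=25: acc |= 25<<21 -> acc=54408776 shift=28 [end]
Varint 1: bytes[0:4] = C8 EC F8 19 -> value 54408776 (4 byte(s))
  byte[4]=0xBD cont=1 payload=0x3D=61: acc |= 61<<0 -> acc=61 shift=7
  byte[5]=0x8E cont=1 payload=0x0E=14: acc |= 14<<7 -> acc=1853 shift=14
  byte[6]=0xBF cont=1 payload=0x3F=63: acc |= 63<<14 -> acc=1034045 shift=21
  byte[7]=0x6B cont=0 payload=0x6B=107: acc |= 107<<21 -> acc=225429309 shift=28 [end]
Varint 2: bytes[4:8] = BD 8E BF 6B -> value 225429309 (4 byte(s))
  byte[8]=0x89 cont=1 payload=0x09=9: acc |= 9<<0 -> acc=9 shift=7
  byte[9]=0xC4 cont=1 payload=0x44=68: acc |= 68<<7 -> acc=8713 shift=14
  byte[10]=0x44 cont=0 payload=0x44=68: acc |= 68<<14 -> acc=1122825 shift=21 [end]
Varint 3: bytes[8:11] = 89 C4 44 -> value 1122825 (3 byte(s))
  byte[11]=0x13 cont=0 payload=0x13=19: acc |= 19<<0 -> acc=19 shift=7 [end]
Varint 4: bytes[11:12] = 13 -> value 19 (1 byte(s))
  byte[12]=0x9C cont=1 payload=0x1C=28: acc |= 28<<0 -> acc=28 shift=7
  byte[13]=0x83 cont=1 payload=0x03=3: acc |= 3<<7 -> acc=412 shift=14
  byte[14]=0x68 cont=0 payload=0x68=104: acc |= 104<<14 -> acc=1704348 shift=21 [end]
Varint 5: bytes[12:15] = 9C 83 68 -> value 1704348 (3 byte(s))

Answer: 54408776 225429309 1122825 19 1704348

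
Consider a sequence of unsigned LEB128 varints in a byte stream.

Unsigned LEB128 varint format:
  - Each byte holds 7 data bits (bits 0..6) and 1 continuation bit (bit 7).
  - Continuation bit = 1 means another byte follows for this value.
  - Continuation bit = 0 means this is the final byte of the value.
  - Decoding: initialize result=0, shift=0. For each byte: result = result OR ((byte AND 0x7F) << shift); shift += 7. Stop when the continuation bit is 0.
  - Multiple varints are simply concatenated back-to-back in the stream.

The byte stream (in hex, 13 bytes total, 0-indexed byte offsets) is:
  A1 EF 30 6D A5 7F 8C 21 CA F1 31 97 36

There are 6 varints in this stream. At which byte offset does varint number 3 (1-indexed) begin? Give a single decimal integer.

Answer: 4

Derivation:
  byte[0]=0xA1 cont=1 payload=0x21=33: acc |= 33<<0 -> acc=33 shift=7
  byte[1]=0xEF cont=1 payload=0x6F=111: acc |= 111<<7 -> acc=14241 shift=14
  byte[2]=0x30 cont=0 payload=0x30=48: acc |= 48<<14 -> acc=800673 shift=21 [end]
Varint 1: bytes[0:3] = A1 EF 30 -> value 800673 (3 byte(s))
  byte[3]=0x6D cont=0 payload=0x6D=109: acc |= 109<<0 -> acc=109 shift=7 [end]
Varint 2: bytes[3:4] = 6D -> value 109 (1 byte(s))
  byte[4]=0xA5 cont=1 payload=0x25=37: acc |= 37<<0 -> acc=37 shift=7
  byte[5]=0x7F cont=0 payload=0x7F=127: acc |= 127<<7 -> acc=16293 shift=14 [end]
Varint 3: bytes[4:6] = A5 7F -> value 16293 (2 byte(s))
  byte[6]=0x8C cont=1 payload=0x0C=12: acc |= 12<<0 -> acc=12 shift=7
  byte[7]=0x21 cont=0 payload=0x21=33: acc |= 33<<7 -> acc=4236 shift=14 [end]
Varint 4: bytes[6:8] = 8C 21 -> value 4236 (2 byte(s))
  byte[8]=0xCA cont=1 payload=0x4A=74: acc |= 74<<0 -> acc=74 shift=7
  byte[9]=0xF1 cont=1 payload=0x71=113: acc |= 113<<7 -> acc=14538 shift=14
  byte[10]=0x31 cont=0 payload=0x31=49: acc |= 49<<14 -> acc=817354 shift=21 [end]
Varint 5: bytes[8:11] = CA F1 31 -> value 817354 (3 byte(s))
  byte[11]=0x97 cont=1 payload=0x17=23: acc |= 23<<0 -> acc=23 shift=7
  byte[12]=0x36 cont=0 payload=0x36=54: acc |= 54<<7 -> acc=6935 shift=14 [end]
Varint 6: bytes[11:13] = 97 36 -> value 6935 (2 byte(s))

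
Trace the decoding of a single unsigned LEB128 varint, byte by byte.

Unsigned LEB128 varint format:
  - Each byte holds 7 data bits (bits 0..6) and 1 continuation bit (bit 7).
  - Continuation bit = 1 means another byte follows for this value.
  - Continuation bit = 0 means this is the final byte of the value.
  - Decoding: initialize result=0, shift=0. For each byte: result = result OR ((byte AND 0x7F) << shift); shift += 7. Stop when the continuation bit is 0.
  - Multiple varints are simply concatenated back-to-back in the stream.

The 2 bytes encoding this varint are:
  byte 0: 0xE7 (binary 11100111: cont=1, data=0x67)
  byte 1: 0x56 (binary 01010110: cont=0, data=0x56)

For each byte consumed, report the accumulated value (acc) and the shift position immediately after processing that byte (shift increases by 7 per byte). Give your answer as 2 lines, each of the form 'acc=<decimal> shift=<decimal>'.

Answer: acc=103 shift=7
acc=11111 shift=14

Derivation:
byte 0=0xE7: payload=0x67=103, contrib = 103<<0 = 103; acc -> 103, shift -> 7
byte 1=0x56: payload=0x56=86, contrib = 86<<7 = 11008; acc -> 11111, shift -> 14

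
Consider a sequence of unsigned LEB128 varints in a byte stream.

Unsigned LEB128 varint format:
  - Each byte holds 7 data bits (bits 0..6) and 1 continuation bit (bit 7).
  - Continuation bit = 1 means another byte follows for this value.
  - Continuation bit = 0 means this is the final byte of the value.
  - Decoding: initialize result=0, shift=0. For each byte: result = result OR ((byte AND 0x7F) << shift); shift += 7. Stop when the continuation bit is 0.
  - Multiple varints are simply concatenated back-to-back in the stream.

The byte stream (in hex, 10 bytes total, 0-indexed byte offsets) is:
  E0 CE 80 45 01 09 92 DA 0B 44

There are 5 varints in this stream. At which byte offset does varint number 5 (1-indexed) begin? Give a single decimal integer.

Answer: 9

Derivation:
  byte[0]=0xE0 cont=1 payload=0x60=96: acc |= 96<<0 -> acc=96 shift=7
  byte[1]=0xCE cont=1 payload=0x4E=78: acc |= 78<<7 -> acc=10080 shift=14
  byte[2]=0x80 cont=1 payload=0x00=0: acc |= 0<<14 -> acc=10080 shift=21
  byte[3]=0x45 cont=0 payload=0x45=69: acc |= 69<<21 -> acc=144713568 shift=28 [end]
Varint 1: bytes[0:4] = E0 CE 80 45 -> value 144713568 (4 byte(s))
  byte[4]=0x01 cont=0 payload=0x01=1: acc |= 1<<0 -> acc=1 shift=7 [end]
Varint 2: bytes[4:5] = 01 -> value 1 (1 byte(s))
  byte[5]=0x09 cont=0 payload=0x09=9: acc |= 9<<0 -> acc=9 shift=7 [end]
Varint 3: bytes[5:6] = 09 -> value 9 (1 byte(s))
  byte[6]=0x92 cont=1 payload=0x12=18: acc |= 18<<0 -> acc=18 shift=7
  byte[7]=0xDA cont=1 payload=0x5A=90: acc |= 90<<7 -> acc=11538 shift=14
  byte[8]=0x0B cont=0 payload=0x0B=11: acc |= 11<<14 -> acc=191762 shift=21 [end]
Varint 4: bytes[6:9] = 92 DA 0B -> value 191762 (3 byte(s))
  byte[9]=0x44 cont=0 payload=0x44=68: acc |= 68<<0 -> acc=68 shift=7 [end]
Varint 5: bytes[9:10] = 44 -> value 68 (1 byte(s))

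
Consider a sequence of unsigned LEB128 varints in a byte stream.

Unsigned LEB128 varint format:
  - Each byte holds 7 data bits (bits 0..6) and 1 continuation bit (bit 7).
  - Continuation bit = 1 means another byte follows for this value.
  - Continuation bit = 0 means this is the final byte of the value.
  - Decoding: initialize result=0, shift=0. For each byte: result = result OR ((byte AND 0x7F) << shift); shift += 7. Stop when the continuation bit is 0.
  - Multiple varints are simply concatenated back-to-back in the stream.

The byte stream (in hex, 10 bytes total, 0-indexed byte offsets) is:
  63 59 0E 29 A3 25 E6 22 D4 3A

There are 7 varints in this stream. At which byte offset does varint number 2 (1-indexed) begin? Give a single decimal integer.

  byte[0]=0x63 cont=0 payload=0x63=99: acc |= 99<<0 -> acc=99 shift=7 [end]
Varint 1: bytes[0:1] = 63 -> value 99 (1 byte(s))
  byte[1]=0x59 cont=0 payload=0x59=89: acc |= 89<<0 -> acc=89 shift=7 [end]
Varint 2: bytes[1:2] = 59 -> value 89 (1 byte(s))
  byte[2]=0x0E cont=0 payload=0x0E=14: acc |= 14<<0 -> acc=14 shift=7 [end]
Varint 3: bytes[2:3] = 0E -> value 14 (1 byte(s))
  byte[3]=0x29 cont=0 payload=0x29=41: acc |= 41<<0 -> acc=41 shift=7 [end]
Varint 4: bytes[3:4] = 29 -> value 41 (1 byte(s))
  byte[4]=0xA3 cont=1 payload=0x23=35: acc |= 35<<0 -> acc=35 shift=7
  byte[5]=0x25 cont=0 payload=0x25=37: acc |= 37<<7 -> acc=4771 shift=14 [end]
Varint 5: bytes[4:6] = A3 25 -> value 4771 (2 byte(s))
  byte[6]=0xE6 cont=1 payload=0x66=102: acc |= 102<<0 -> acc=102 shift=7
  byte[7]=0x22 cont=0 payload=0x22=34: acc |= 34<<7 -> acc=4454 shift=14 [end]
Varint 6: bytes[6:8] = E6 22 -> value 4454 (2 byte(s))
  byte[8]=0xD4 cont=1 payload=0x54=84: acc |= 84<<0 -> acc=84 shift=7
  byte[9]=0x3A cont=0 payload=0x3A=58: acc |= 58<<7 -> acc=7508 shift=14 [end]
Varint 7: bytes[8:10] = D4 3A -> value 7508 (2 byte(s))

Answer: 1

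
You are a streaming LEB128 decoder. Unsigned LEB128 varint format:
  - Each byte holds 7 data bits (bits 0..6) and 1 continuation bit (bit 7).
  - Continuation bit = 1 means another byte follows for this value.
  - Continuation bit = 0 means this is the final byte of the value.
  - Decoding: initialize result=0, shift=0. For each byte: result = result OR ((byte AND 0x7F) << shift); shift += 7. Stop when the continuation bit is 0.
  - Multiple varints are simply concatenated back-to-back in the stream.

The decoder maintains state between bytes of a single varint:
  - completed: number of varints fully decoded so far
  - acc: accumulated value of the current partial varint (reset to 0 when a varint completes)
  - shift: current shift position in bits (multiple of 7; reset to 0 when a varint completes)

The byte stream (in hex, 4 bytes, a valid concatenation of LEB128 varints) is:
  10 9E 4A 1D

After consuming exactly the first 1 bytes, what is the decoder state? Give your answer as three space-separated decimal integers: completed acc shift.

byte[0]=0x10 cont=0 payload=0x10: varint #1 complete (value=16); reset -> completed=1 acc=0 shift=0

Answer: 1 0 0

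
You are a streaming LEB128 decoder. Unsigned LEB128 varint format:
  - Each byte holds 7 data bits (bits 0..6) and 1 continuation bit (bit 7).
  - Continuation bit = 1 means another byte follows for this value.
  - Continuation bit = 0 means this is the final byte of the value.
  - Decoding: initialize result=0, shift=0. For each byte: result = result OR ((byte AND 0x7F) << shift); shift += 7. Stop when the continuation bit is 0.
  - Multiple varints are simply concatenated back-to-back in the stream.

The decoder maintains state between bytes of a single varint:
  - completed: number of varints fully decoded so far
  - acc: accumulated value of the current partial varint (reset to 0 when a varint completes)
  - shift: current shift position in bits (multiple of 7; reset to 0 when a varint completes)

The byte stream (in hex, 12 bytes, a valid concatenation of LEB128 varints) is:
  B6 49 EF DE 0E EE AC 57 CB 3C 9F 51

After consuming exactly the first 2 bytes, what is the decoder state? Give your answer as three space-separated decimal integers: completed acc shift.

byte[0]=0xB6 cont=1 payload=0x36: acc |= 54<<0 -> completed=0 acc=54 shift=7
byte[1]=0x49 cont=0 payload=0x49: varint #1 complete (value=9398); reset -> completed=1 acc=0 shift=0

Answer: 1 0 0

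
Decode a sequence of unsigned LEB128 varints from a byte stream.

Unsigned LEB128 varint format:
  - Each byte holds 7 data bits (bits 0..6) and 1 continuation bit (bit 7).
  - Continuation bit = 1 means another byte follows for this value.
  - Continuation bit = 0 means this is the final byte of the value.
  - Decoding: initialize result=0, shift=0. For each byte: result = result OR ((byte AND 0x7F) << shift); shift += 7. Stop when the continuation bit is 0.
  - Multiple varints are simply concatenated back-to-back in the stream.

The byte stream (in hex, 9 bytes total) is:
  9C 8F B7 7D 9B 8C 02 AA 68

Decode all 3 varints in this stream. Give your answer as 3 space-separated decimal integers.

Answer: 263047068 34331 13354

Derivation:
  byte[0]=0x9C cont=1 payload=0x1C=28: acc |= 28<<0 -> acc=28 shift=7
  byte[1]=0x8F cont=1 payload=0x0F=15: acc |= 15<<7 -> acc=1948 shift=14
  byte[2]=0xB7 cont=1 payload=0x37=55: acc |= 55<<14 -> acc=903068 shift=21
  byte[3]=0x7D cont=0 payload=0x7D=125: acc |= 125<<21 -> acc=263047068 shift=28 [end]
Varint 1: bytes[0:4] = 9C 8F B7 7D -> value 263047068 (4 byte(s))
  byte[4]=0x9B cont=1 payload=0x1B=27: acc |= 27<<0 -> acc=27 shift=7
  byte[5]=0x8C cont=1 payload=0x0C=12: acc |= 12<<7 -> acc=1563 shift=14
  byte[6]=0x02 cont=0 payload=0x02=2: acc |= 2<<14 -> acc=34331 shift=21 [end]
Varint 2: bytes[4:7] = 9B 8C 02 -> value 34331 (3 byte(s))
  byte[7]=0xAA cont=1 payload=0x2A=42: acc |= 42<<0 -> acc=42 shift=7
  byte[8]=0x68 cont=0 payload=0x68=104: acc |= 104<<7 -> acc=13354 shift=14 [end]
Varint 3: bytes[7:9] = AA 68 -> value 13354 (2 byte(s))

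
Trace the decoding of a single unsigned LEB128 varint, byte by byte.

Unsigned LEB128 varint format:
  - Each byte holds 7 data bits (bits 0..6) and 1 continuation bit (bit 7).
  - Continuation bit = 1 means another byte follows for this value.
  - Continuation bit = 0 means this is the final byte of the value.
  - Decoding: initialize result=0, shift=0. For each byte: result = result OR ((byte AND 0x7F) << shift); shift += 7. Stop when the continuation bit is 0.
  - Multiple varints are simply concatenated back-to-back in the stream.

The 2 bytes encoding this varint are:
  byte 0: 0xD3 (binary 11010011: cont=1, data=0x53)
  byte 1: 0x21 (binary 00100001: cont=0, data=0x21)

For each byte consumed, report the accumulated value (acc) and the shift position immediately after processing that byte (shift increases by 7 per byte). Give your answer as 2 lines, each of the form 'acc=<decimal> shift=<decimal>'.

Answer: acc=83 shift=7
acc=4307 shift=14

Derivation:
byte 0=0xD3: payload=0x53=83, contrib = 83<<0 = 83; acc -> 83, shift -> 7
byte 1=0x21: payload=0x21=33, contrib = 33<<7 = 4224; acc -> 4307, shift -> 14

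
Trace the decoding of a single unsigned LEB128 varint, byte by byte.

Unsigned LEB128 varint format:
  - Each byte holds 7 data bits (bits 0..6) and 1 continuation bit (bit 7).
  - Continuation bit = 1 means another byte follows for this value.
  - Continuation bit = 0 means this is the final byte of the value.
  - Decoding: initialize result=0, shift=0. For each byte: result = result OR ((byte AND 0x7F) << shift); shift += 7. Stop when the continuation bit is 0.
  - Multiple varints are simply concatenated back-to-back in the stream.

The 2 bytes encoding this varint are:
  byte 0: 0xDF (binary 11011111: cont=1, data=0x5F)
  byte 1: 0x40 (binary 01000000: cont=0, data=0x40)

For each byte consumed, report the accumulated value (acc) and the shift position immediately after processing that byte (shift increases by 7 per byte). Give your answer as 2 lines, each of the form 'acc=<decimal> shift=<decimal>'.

byte 0=0xDF: payload=0x5F=95, contrib = 95<<0 = 95; acc -> 95, shift -> 7
byte 1=0x40: payload=0x40=64, contrib = 64<<7 = 8192; acc -> 8287, shift -> 14

Answer: acc=95 shift=7
acc=8287 shift=14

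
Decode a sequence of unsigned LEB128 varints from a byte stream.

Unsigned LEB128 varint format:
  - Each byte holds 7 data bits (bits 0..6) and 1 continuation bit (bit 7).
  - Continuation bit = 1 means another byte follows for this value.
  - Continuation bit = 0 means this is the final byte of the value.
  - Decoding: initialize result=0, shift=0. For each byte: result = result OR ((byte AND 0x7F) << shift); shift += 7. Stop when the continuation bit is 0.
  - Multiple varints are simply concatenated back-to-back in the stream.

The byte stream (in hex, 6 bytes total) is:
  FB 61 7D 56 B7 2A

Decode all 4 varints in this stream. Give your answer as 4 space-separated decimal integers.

Answer: 12539 125 86 5431

Derivation:
  byte[0]=0xFB cont=1 payload=0x7B=123: acc |= 123<<0 -> acc=123 shift=7
  byte[1]=0x61 cont=0 payload=0x61=97: acc |= 97<<7 -> acc=12539 shift=14 [end]
Varint 1: bytes[0:2] = FB 61 -> value 12539 (2 byte(s))
  byte[2]=0x7D cont=0 payload=0x7D=125: acc |= 125<<0 -> acc=125 shift=7 [end]
Varint 2: bytes[2:3] = 7D -> value 125 (1 byte(s))
  byte[3]=0x56 cont=0 payload=0x56=86: acc |= 86<<0 -> acc=86 shift=7 [end]
Varint 3: bytes[3:4] = 56 -> value 86 (1 byte(s))
  byte[4]=0xB7 cont=1 payload=0x37=55: acc |= 55<<0 -> acc=55 shift=7
  byte[5]=0x2A cont=0 payload=0x2A=42: acc |= 42<<7 -> acc=5431 shift=14 [end]
Varint 4: bytes[4:6] = B7 2A -> value 5431 (2 byte(s))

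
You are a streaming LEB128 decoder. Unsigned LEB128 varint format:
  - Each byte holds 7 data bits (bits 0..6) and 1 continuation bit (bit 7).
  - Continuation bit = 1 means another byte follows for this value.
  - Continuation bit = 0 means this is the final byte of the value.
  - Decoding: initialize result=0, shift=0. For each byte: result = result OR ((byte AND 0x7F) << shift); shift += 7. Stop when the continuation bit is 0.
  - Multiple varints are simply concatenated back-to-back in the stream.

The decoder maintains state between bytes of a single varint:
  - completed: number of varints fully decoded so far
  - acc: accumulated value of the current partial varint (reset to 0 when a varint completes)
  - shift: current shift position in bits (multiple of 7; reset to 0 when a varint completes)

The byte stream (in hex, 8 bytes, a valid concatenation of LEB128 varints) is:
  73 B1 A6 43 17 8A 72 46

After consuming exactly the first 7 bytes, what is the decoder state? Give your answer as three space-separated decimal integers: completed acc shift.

Answer: 4 0 0

Derivation:
byte[0]=0x73 cont=0 payload=0x73: varint #1 complete (value=115); reset -> completed=1 acc=0 shift=0
byte[1]=0xB1 cont=1 payload=0x31: acc |= 49<<0 -> completed=1 acc=49 shift=7
byte[2]=0xA6 cont=1 payload=0x26: acc |= 38<<7 -> completed=1 acc=4913 shift=14
byte[3]=0x43 cont=0 payload=0x43: varint #2 complete (value=1102641); reset -> completed=2 acc=0 shift=0
byte[4]=0x17 cont=0 payload=0x17: varint #3 complete (value=23); reset -> completed=3 acc=0 shift=0
byte[5]=0x8A cont=1 payload=0x0A: acc |= 10<<0 -> completed=3 acc=10 shift=7
byte[6]=0x72 cont=0 payload=0x72: varint #4 complete (value=14602); reset -> completed=4 acc=0 shift=0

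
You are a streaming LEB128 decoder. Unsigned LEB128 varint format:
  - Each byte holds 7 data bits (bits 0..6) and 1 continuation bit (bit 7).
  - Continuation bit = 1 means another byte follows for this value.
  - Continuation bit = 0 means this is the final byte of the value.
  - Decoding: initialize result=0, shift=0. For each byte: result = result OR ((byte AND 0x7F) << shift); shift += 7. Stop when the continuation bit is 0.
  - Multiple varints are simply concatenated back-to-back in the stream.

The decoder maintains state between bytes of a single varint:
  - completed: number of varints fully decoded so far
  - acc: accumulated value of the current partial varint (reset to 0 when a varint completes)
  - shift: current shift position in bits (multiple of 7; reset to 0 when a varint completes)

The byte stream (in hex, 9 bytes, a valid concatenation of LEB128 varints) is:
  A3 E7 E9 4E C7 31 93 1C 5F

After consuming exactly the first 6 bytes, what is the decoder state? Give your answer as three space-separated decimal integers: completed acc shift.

byte[0]=0xA3 cont=1 payload=0x23: acc |= 35<<0 -> completed=0 acc=35 shift=7
byte[1]=0xE7 cont=1 payload=0x67: acc |= 103<<7 -> completed=0 acc=13219 shift=14
byte[2]=0xE9 cont=1 payload=0x69: acc |= 105<<14 -> completed=0 acc=1733539 shift=21
byte[3]=0x4E cont=0 payload=0x4E: varint #1 complete (value=165311395); reset -> completed=1 acc=0 shift=0
byte[4]=0xC7 cont=1 payload=0x47: acc |= 71<<0 -> completed=1 acc=71 shift=7
byte[5]=0x31 cont=0 payload=0x31: varint #2 complete (value=6343); reset -> completed=2 acc=0 shift=0

Answer: 2 0 0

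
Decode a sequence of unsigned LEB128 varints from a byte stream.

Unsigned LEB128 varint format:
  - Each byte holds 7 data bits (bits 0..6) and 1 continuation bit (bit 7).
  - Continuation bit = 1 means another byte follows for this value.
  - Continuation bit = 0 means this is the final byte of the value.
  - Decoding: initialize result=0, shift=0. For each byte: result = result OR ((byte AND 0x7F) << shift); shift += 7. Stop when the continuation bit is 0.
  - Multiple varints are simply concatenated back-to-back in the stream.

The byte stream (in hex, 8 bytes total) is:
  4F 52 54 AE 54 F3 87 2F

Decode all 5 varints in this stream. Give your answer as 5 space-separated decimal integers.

  byte[0]=0x4F cont=0 payload=0x4F=79: acc |= 79<<0 -> acc=79 shift=7 [end]
Varint 1: bytes[0:1] = 4F -> value 79 (1 byte(s))
  byte[1]=0x52 cont=0 payload=0x52=82: acc |= 82<<0 -> acc=82 shift=7 [end]
Varint 2: bytes[1:2] = 52 -> value 82 (1 byte(s))
  byte[2]=0x54 cont=0 payload=0x54=84: acc |= 84<<0 -> acc=84 shift=7 [end]
Varint 3: bytes[2:3] = 54 -> value 84 (1 byte(s))
  byte[3]=0xAE cont=1 payload=0x2E=46: acc |= 46<<0 -> acc=46 shift=7
  byte[4]=0x54 cont=0 payload=0x54=84: acc |= 84<<7 -> acc=10798 shift=14 [end]
Varint 4: bytes[3:5] = AE 54 -> value 10798 (2 byte(s))
  byte[5]=0xF3 cont=1 payload=0x73=115: acc |= 115<<0 -> acc=115 shift=7
  byte[6]=0x87 cont=1 payload=0x07=7: acc |= 7<<7 -> acc=1011 shift=14
  byte[7]=0x2F cont=0 payload=0x2F=47: acc |= 47<<14 -> acc=771059 shift=21 [end]
Varint 5: bytes[5:8] = F3 87 2F -> value 771059 (3 byte(s))

Answer: 79 82 84 10798 771059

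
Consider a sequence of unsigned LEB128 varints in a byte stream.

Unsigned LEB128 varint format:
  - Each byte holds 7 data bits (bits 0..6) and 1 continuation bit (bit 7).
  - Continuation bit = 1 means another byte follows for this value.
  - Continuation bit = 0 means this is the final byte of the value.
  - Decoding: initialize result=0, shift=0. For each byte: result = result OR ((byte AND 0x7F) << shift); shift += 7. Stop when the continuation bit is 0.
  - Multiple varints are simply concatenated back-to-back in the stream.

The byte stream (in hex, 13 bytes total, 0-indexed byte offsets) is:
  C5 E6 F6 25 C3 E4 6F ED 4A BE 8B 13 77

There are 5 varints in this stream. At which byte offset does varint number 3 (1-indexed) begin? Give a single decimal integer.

  byte[0]=0xC5 cont=1 payload=0x45=69: acc |= 69<<0 -> acc=69 shift=7
  byte[1]=0xE6 cont=1 payload=0x66=102: acc |= 102<<7 -> acc=13125 shift=14
  byte[2]=0xF6 cont=1 payload=0x76=118: acc |= 118<<14 -> acc=1946437 shift=21
  byte[3]=0x25 cont=0 payload=0x25=37: acc |= 37<<21 -> acc=79541061 shift=28 [end]
Varint 1: bytes[0:4] = C5 E6 F6 25 -> value 79541061 (4 byte(s))
  byte[4]=0xC3 cont=1 payload=0x43=67: acc |= 67<<0 -> acc=67 shift=7
  byte[5]=0xE4 cont=1 payload=0x64=100: acc |= 100<<7 -> acc=12867 shift=14
  byte[6]=0x6F cont=0 payload=0x6F=111: acc |= 111<<14 -> acc=1831491 shift=21 [end]
Varint 2: bytes[4:7] = C3 E4 6F -> value 1831491 (3 byte(s))
  byte[7]=0xED cont=1 payload=0x6D=109: acc |= 109<<0 -> acc=109 shift=7
  byte[8]=0x4A cont=0 payload=0x4A=74: acc |= 74<<7 -> acc=9581 shift=14 [end]
Varint 3: bytes[7:9] = ED 4A -> value 9581 (2 byte(s))
  byte[9]=0xBE cont=1 payload=0x3E=62: acc |= 62<<0 -> acc=62 shift=7
  byte[10]=0x8B cont=1 payload=0x0B=11: acc |= 11<<7 -> acc=1470 shift=14
  byte[11]=0x13 cont=0 payload=0x13=19: acc |= 19<<14 -> acc=312766 shift=21 [end]
Varint 4: bytes[9:12] = BE 8B 13 -> value 312766 (3 byte(s))
  byte[12]=0x77 cont=0 payload=0x77=119: acc |= 119<<0 -> acc=119 shift=7 [end]
Varint 5: bytes[12:13] = 77 -> value 119 (1 byte(s))

Answer: 7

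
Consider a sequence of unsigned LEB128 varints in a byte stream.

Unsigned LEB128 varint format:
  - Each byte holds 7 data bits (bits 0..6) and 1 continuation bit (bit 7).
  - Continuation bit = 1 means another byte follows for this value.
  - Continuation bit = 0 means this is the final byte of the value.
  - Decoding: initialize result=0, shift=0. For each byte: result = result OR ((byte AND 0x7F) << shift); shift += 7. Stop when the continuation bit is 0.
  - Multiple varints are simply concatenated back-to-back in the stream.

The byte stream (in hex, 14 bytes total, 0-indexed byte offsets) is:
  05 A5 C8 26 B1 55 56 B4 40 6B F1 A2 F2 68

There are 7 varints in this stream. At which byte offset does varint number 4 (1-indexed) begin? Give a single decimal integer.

  byte[0]=0x05 cont=0 payload=0x05=5: acc |= 5<<0 -> acc=5 shift=7 [end]
Varint 1: bytes[0:1] = 05 -> value 5 (1 byte(s))
  byte[1]=0xA5 cont=1 payload=0x25=37: acc |= 37<<0 -> acc=37 shift=7
  byte[2]=0xC8 cont=1 payload=0x48=72: acc |= 72<<7 -> acc=9253 shift=14
  byte[3]=0x26 cont=0 payload=0x26=38: acc |= 38<<14 -> acc=631845 shift=21 [end]
Varint 2: bytes[1:4] = A5 C8 26 -> value 631845 (3 byte(s))
  byte[4]=0xB1 cont=1 payload=0x31=49: acc |= 49<<0 -> acc=49 shift=7
  byte[5]=0x55 cont=0 payload=0x55=85: acc |= 85<<7 -> acc=10929 shift=14 [end]
Varint 3: bytes[4:6] = B1 55 -> value 10929 (2 byte(s))
  byte[6]=0x56 cont=0 payload=0x56=86: acc |= 86<<0 -> acc=86 shift=7 [end]
Varint 4: bytes[6:7] = 56 -> value 86 (1 byte(s))
  byte[7]=0xB4 cont=1 payload=0x34=52: acc |= 52<<0 -> acc=52 shift=7
  byte[8]=0x40 cont=0 payload=0x40=64: acc |= 64<<7 -> acc=8244 shift=14 [end]
Varint 5: bytes[7:9] = B4 40 -> value 8244 (2 byte(s))
  byte[9]=0x6B cont=0 payload=0x6B=107: acc |= 107<<0 -> acc=107 shift=7 [end]
Varint 6: bytes[9:10] = 6B -> value 107 (1 byte(s))
  byte[10]=0xF1 cont=1 payload=0x71=113: acc |= 113<<0 -> acc=113 shift=7
  byte[11]=0xA2 cont=1 payload=0x22=34: acc |= 34<<7 -> acc=4465 shift=14
  byte[12]=0xF2 cont=1 payload=0x72=114: acc |= 114<<14 -> acc=1872241 shift=21
  byte[13]=0x68 cont=0 payload=0x68=104: acc |= 104<<21 -> acc=219976049 shift=28 [end]
Varint 7: bytes[10:14] = F1 A2 F2 68 -> value 219976049 (4 byte(s))

Answer: 6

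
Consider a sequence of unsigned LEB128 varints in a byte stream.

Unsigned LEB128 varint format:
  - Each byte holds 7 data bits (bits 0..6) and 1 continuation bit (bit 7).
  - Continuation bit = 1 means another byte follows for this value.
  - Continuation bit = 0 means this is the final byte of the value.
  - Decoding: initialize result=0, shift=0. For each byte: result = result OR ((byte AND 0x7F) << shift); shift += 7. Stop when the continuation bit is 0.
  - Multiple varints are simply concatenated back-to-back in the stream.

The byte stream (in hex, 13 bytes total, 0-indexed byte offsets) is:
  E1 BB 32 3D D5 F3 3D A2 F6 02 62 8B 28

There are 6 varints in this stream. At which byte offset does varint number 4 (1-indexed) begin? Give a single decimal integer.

Answer: 7

Derivation:
  byte[0]=0xE1 cont=1 payload=0x61=97: acc |= 97<<0 -> acc=97 shift=7
  byte[1]=0xBB cont=1 payload=0x3B=59: acc |= 59<<7 -> acc=7649 shift=14
  byte[2]=0x32 cont=0 payload=0x32=50: acc |= 50<<14 -> acc=826849 shift=21 [end]
Varint 1: bytes[0:3] = E1 BB 32 -> value 826849 (3 byte(s))
  byte[3]=0x3D cont=0 payload=0x3D=61: acc |= 61<<0 -> acc=61 shift=7 [end]
Varint 2: bytes[3:4] = 3D -> value 61 (1 byte(s))
  byte[4]=0xD5 cont=1 payload=0x55=85: acc |= 85<<0 -> acc=85 shift=7
  byte[5]=0xF3 cont=1 payload=0x73=115: acc |= 115<<7 -> acc=14805 shift=14
  byte[6]=0x3D cont=0 payload=0x3D=61: acc |= 61<<14 -> acc=1014229 shift=21 [end]
Varint 3: bytes[4:7] = D5 F3 3D -> value 1014229 (3 byte(s))
  byte[7]=0xA2 cont=1 payload=0x22=34: acc |= 34<<0 -> acc=34 shift=7
  byte[8]=0xF6 cont=1 payload=0x76=118: acc |= 118<<7 -> acc=15138 shift=14
  byte[9]=0x02 cont=0 payload=0x02=2: acc |= 2<<14 -> acc=47906 shift=21 [end]
Varint 4: bytes[7:10] = A2 F6 02 -> value 47906 (3 byte(s))
  byte[10]=0x62 cont=0 payload=0x62=98: acc |= 98<<0 -> acc=98 shift=7 [end]
Varint 5: bytes[10:11] = 62 -> value 98 (1 byte(s))
  byte[11]=0x8B cont=1 payload=0x0B=11: acc |= 11<<0 -> acc=11 shift=7
  byte[12]=0x28 cont=0 payload=0x28=40: acc |= 40<<7 -> acc=5131 shift=14 [end]
Varint 6: bytes[11:13] = 8B 28 -> value 5131 (2 byte(s))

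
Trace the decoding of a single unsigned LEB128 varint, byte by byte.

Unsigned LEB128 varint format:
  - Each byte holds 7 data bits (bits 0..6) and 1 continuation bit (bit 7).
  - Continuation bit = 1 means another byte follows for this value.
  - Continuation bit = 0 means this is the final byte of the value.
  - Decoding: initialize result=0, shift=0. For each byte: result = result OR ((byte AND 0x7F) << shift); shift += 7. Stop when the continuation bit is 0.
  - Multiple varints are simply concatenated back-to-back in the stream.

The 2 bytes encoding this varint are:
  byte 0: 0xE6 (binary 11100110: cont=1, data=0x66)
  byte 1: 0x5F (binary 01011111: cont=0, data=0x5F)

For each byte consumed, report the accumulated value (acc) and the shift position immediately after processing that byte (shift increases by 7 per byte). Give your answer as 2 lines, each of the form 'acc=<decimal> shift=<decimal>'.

byte 0=0xE6: payload=0x66=102, contrib = 102<<0 = 102; acc -> 102, shift -> 7
byte 1=0x5F: payload=0x5F=95, contrib = 95<<7 = 12160; acc -> 12262, shift -> 14

Answer: acc=102 shift=7
acc=12262 shift=14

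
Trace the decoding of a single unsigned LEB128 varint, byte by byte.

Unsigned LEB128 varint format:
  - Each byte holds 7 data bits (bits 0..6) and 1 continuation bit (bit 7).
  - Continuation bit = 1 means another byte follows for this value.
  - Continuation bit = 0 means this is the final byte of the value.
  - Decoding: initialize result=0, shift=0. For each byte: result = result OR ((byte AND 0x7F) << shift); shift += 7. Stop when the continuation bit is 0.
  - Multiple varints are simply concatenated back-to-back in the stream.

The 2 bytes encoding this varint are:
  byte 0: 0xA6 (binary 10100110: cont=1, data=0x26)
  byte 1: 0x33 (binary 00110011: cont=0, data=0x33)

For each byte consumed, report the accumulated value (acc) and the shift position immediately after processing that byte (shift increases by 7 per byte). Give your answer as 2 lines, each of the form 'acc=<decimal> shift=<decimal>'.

Answer: acc=38 shift=7
acc=6566 shift=14

Derivation:
byte 0=0xA6: payload=0x26=38, contrib = 38<<0 = 38; acc -> 38, shift -> 7
byte 1=0x33: payload=0x33=51, contrib = 51<<7 = 6528; acc -> 6566, shift -> 14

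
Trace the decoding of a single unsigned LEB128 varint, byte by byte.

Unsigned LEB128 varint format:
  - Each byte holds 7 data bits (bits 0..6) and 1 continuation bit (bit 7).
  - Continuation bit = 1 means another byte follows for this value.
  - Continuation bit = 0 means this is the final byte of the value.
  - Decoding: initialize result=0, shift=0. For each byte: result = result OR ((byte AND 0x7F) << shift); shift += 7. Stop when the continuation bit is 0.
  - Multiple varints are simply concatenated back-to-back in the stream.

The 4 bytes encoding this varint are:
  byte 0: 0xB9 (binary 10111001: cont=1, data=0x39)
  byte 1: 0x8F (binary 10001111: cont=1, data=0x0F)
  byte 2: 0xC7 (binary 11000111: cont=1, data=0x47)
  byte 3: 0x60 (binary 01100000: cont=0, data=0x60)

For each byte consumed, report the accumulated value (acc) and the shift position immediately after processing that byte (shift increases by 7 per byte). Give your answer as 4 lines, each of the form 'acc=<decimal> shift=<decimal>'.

byte 0=0xB9: payload=0x39=57, contrib = 57<<0 = 57; acc -> 57, shift -> 7
byte 1=0x8F: payload=0x0F=15, contrib = 15<<7 = 1920; acc -> 1977, shift -> 14
byte 2=0xC7: payload=0x47=71, contrib = 71<<14 = 1163264; acc -> 1165241, shift -> 21
byte 3=0x60: payload=0x60=96, contrib = 96<<21 = 201326592; acc -> 202491833, shift -> 28

Answer: acc=57 shift=7
acc=1977 shift=14
acc=1165241 shift=21
acc=202491833 shift=28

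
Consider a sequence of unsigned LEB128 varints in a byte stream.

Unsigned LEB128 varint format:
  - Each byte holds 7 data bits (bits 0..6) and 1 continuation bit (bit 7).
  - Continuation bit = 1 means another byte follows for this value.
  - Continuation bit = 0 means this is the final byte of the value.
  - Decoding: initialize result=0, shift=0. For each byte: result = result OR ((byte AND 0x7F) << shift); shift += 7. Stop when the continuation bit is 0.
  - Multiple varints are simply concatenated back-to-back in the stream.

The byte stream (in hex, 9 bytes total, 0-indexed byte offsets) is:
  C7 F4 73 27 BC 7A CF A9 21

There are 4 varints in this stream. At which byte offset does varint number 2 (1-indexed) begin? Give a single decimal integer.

Answer: 3

Derivation:
  byte[0]=0xC7 cont=1 payload=0x47=71: acc |= 71<<0 -> acc=71 shift=7
  byte[1]=0xF4 cont=1 payload=0x74=116: acc |= 116<<7 -> acc=14919 shift=14
  byte[2]=0x73 cont=0 payload=0x73=115: acc |= 115<<14 -> acc=1899079 shift=21 [end]
Varint 1: bytes[0:3] = C7 F4 73 -> value 1899079 (3 byte(s))
  byte[3]=0x27 cont=0 payload=0x27=39: acc |= 39<<0 -> acc=39 shift=7 [end]
Varint 2: bytes[3:4] = 27 -> value 39 (1 byte(s))
  byte[4]=0xBC cont=1 payload=0x3C=60: acc |= 60<<0 -> acc=60 shift=7
  byte[5]=0x7A cont=0 payload=0x7A=122: acc |= 122<<7 -> acc=15676 shift=14 [end]
Varint 3: bytes[4:6] = BC 7A -> value 15676 (2 byte(s))
  byte[6]=0xCF cont=1 payload=0x4F=79: acc |= 79<<0 -> acc=79 shift=7
  byte[7]=0xA9 cont=1 payload=0x29=41: acc |= 41<<7 -> acc=5327 shift=14
  byte[8]=0x21 cont=0 payload=0x21=33: acc |= 33<<14 -> acc=545999 shift=21 [end]
Varint 4: bytes[6:9] = CF A9 21 -> value 545999 (3 byte(s))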